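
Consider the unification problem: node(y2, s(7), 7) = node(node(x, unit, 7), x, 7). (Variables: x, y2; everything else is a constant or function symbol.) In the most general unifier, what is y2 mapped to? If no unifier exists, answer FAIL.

Decompose node/3: y2 = node(x, unit, 7),  s(7) = x,  7 = 7.
Bind y2 := node(x, unit, 7); no other remaining equation mentions y2.
Bind x := s(7); no other remaining equation mentions x. Substituting into the earlier binding gives y2 := node(s(7), unit, 7).
Delete trivial equation 7 = 7.
MGU = { y2 := node(s(7), unit, 7), x := s(7) }, so y2 := node(s(7), unit, 7).

node(s(7), unit, 7)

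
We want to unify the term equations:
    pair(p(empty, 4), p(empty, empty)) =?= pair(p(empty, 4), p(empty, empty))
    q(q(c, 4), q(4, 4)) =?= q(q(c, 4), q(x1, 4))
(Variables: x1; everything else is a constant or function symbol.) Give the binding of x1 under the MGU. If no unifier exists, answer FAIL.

4

Delete trivial equation pair(p(empty, 4), p(empty, empty)) =?= pair(p(empty, 4), p(empty, empty)).
Decompose q/2: q(c, 4) =?= q(c, 4),  q(4, 4) =?= q(x1, 4).
Delete trivial equation q(c, 4) =?= q(c, 4).
Decompose q/2: 4 =?= x1,  4 =?= 4.
Bind x1 := 4; no other remaining equation mentions x1.
Delete trivial equation 4 =?= 4.
MGU = { x1 ↦ 4 }, so x1 ↦ 4.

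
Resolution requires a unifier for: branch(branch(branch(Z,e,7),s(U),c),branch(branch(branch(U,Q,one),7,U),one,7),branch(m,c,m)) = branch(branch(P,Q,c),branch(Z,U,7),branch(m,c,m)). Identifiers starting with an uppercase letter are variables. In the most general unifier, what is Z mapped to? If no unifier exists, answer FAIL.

Decompose branch/3: branch(branch(Z,e,7),s(U),c) = branch(P,Q,c),  branch(branch(branch(U,Q,one),7,U),one,7) = branch(Z,U,7),  branch(m,c,m) = branch(m,c,m).
Decompose branch/3: branch(Z,e,7) = P,  s(U) = Q,  c = c.
Bind P := branch(Z,e,7); no other remaining equation mentions P.
Bind Q := s(U); substituting into the one remaining equation that mentions Q gives: branch(branch(branch(U,s(U),one),7,U),one,7) = branch(Z,U,7).
Delete trivial equation c = c.
Decompose branch/3: branch(branch(U,s(U),one),7,U) = Z,  one = U,  7 = 7.
Bind Z := branch(branch(U,s(U),one),7,U); no other remaining equation mentions Z. Substituting into the earlier binding gives P := branch(branch(branch(U,s(U),one),7,U),e,7).
Bind U := one; no other remaining equation mentions U. Substituting into the earlier bindings gives P := branch(branch(branch(one,s(one),one),7,one),e,7), Q := s(one), Z := branch(branch(one,s(one),one),7,one).
Delete trivial equation 7 = 7.
Delete trivial equation branch(m,c,m) = branch(m,c,m).
MGU = { P -> branch(branch(branch(one,s(one),one),7,one),e,7), Q -> s(one), Z -> branch(branch(one,s(one),one),7,one), U -> one }, so Z -> branch(branch(one,s(one),one),7,one).

branch(branch(one,s(one),one),7,one)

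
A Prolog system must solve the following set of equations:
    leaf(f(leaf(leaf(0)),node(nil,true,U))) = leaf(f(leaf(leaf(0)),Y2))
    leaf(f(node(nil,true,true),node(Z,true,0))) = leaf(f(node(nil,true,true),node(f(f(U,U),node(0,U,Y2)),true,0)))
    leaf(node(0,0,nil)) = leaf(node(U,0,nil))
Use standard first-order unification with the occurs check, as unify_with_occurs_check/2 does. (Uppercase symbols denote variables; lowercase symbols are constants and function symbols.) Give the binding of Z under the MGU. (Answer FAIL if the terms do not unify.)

f(f(0,0),node(0,0,node(nil,true,0)))

Decompose leaf/1: f(leaf(leaf(0)),node(nil,true,U)) = f(leaf(leaf(0)),Y2).
Decompose f/2: leaf(leaf(0)) = leaf(leaf(0)),  node(nil,true,U) = Y2.
Delete trivial equation leaf(leaf(0)) = leaf(leaf(0)).
Bind Y2 := node(nil,true,U); substituting into the one remaining equation that mentions Y2 gives: leaf(f(node(nil,true,true),node(Z,true,0))) = leaf(f(node(nil,true,true),node(f(f(U,U),node(0,U,node(nil,true,U))),true,0))).
Decompose leaf/1: f(node(nil,true,true),node(Z,true,0)) = f(node(nil,true,true),node(f(f(U,U),node(0,U,node(nil,true,U))),true,0)).
Decompose f/2: node(nil,true,true) = node(nil,true,true),  node(Z,true,0) = node(f(f(U,U),node(0,U,node(nil,true,U))),true,0).
Delete trivial equation node(nil,true,true) = node(nil,true,true).
Decompose node/3: Z = f(f(U,U),node(0,U,node(nil,true,U))),  true = true,  0 = 0.
Bind Z := f(f(U,U),node(0,U,node(nil,true,U))); no other remaining equation mentions Z.
Delete trivial equation true = true.
Delete trivial equation 0 = 0.
Decompose leaf/1: node(0,0,nil) = node(U,0,nil).
Decompose node/3: 0 = U,  0 = 0,  nil = nil.
Bind U := 0; no other remaining equation mentions U. Substituting into the earlier bindings gives Y2 := node(nil,true,0), Z := f(f(0,0),node(0,0,node(nil,true,0))).
Delete trivial equation 0 = 0.
Delete trivial equation nil = nil.
MGU = { Y2 -> node(nil,true,0), Z -> f(f(0,0),node(0,0,node(nil,true,0))), U -> 0 }, so Z -> f(f(0,0),node(0,0,node(nil,true,0))).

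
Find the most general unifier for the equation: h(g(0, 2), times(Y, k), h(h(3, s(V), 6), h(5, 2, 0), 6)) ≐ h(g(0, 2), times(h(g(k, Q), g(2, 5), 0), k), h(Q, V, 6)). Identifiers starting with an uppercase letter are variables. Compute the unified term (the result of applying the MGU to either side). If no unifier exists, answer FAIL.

h(g(0, 2), times(h(g(k, h(3, s(h(5, 2, 0)), 6)), g(2, 5), 0), k), h(h(3, s(h(5, 2, 0)), 6), h(5, 2, 0), 6))

Decompose h/3: g(0, 2) ≐ g(0, 2),  times(Y, k) ≐ times(h(g(k, Q), g(2, 5), 0), k),  h(h(3, s(V), 6), h(5, 2, 0), 6) ≐ h(Q, V, 6).
Delete trivial equation g(0, 2) ≐ g(0, 2).
Decompose times/2: Y ≐ h(g(k, Q), g(2, 5), 0),  k ≐ k.
Bind Y := h(g(k, Q), g(2, 5), 0); no other remaining equation mentions Y.
Delete trivial equation k ≐ k.
Decompose h/3: h(3, s(V), 6) ≐ Q,  h(5, 2, 0) ≐ V,  6 ≐ 6.
Bind Q := h(3, s(V), 6); no other remaining equation mentions Q. Substituting into the earlier binding gives Y := h(g(k, h(3, s(V), 6)), g(2, 5), 0).
Bind V := h(5, 2, 0); no other remaining equation mentions V. Substituting into the earlier bindings gives Y := h(g(k, h(3, s(h(5, 2, 0)), 6)), g(2, 5), 0), Q := h(3, s(h(5, 2, 0)), 6).
Delete trivial equation 6 ≐ 6.
Applying the MGU to either side gives h(g(0, 2), times(h(g(k, h(3, s(h(5, 2, 0)), 6)), g(2, 5), 0), k), h(h(3, s(h(5, 2, 0)), 6), h(5, 2, 0), 6)).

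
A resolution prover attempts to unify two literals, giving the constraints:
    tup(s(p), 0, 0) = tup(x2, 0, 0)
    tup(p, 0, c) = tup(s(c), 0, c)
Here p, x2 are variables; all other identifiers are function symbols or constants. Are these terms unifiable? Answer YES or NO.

YES

Decompose tup/3: s(p) = x2,  0 = 0,  0 = 0.
Bind x2 := s(p); no other remaining equation mentions x2.
Delete trivial equation 0 = 0.
Delete trivial equation 0 = 0.
Decompose tup/3: p = s(c),  0 = 0,  c = c.
Bind p := s(c); no other remaining equation mentions p. Substituting into the earlier binding gives x2 := s(s(c)).
Delete trivial equation 0 = 0.
Delete trivial equation c = c.
No equations remain and no clash or occurs-check failure arose, so a unifier exists.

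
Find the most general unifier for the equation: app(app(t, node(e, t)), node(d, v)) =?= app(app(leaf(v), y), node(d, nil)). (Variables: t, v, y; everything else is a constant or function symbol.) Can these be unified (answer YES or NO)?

YES

Decompose app/2: app(t, node(e, t)) =?= app(leaf(v), y),  node(d, v) =?= node(d, nil).
Decompose app/2: t =?= leaf(v),  node(e, t) =?= y.
Bind t := leaf(v); substituting into the one remaining equation that mentions t gives: node(e, leaf(v)) =?= y.
Bind y := node(e, leaf(v)); no other remaining equation mentions y.
Decompose node/2: d =?= d,  v =?= nil.
Delete trivial equation d =?= d.
Bind v := nil. Substituting into the earlier bindings gives t := leaf(nil), y := node(e, leaf(nil)).
No equations remain and no clash or occurs-check failure arose, so a unifier exists.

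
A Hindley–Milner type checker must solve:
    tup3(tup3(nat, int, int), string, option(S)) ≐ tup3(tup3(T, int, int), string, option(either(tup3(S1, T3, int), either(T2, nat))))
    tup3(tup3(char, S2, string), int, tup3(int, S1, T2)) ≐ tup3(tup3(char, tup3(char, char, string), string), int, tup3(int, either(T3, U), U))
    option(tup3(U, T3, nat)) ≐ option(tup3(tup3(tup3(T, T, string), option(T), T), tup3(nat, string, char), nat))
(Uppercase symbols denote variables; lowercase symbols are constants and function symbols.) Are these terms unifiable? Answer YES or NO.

YES

Decompose tup3/3: tup3(nat, int, int) ≐ tup3(T, int, int),  string ≐ string,  option(S) ≐ option(either(tup3(S1, T3, int), either(T2, nat))).
Decompose tup3/3: nat ≐ T,  int ≐ int,  int ≐ int.
Bind T := nat; substituting into the one remaining equation that mentions T gives: option(tup3(U, T3, nat)) ≐ option(tup3(tup3(tup3(nat, nat, string), option(nat), nat), tup3(nat, string, char), nat)).
Delete trivial equation int ≐ int.
Delete trivial equation int ≐ int.
Delete trivial equation string ≐ string.
Decompose option/1: S ≐ either(tup3(S1, T3, int), either(T2, nat)).
Bind S := either(tup3(S1, T3, int), either(T2, nat)); no other remaining equation mentions S.
Decompose tup3/3: tup3(char, S2, string) ≐ tup3(char, tup3(char, char, string), string),  int ≐ int,  tup3(int, S1, T2) ≐ tup3(int, either(T3, U), U).
Decompose tup3/3: char ≐ char,  S2 ≐ tup3(char, char, string),  string ≐ string.
Delete trivial equation char ≐ char.
Bind S2 := tup3(char, char, string); no other remaining equation mentions S2.
Delete trivial equation string ≐ string.
Delete trivial equation int ≐ int.
Decompose tup3/3: int ≐ int,  S1 ≐ either(T3, U),  T2 ≐ U.
Delete trivial equation int ≐ int.
Bind S1 := either(T3, U); no other remaining equation mentions S1. Substituting into the earlier binding gives S := either(tup3(either(T3, U), T3, int), either(T2, nat)).
Bind T2 := U; no other remaining equation mentions T2. Substituting into the earlier binding gives S := either(tup3(either(T3, U), T3, int), either(U, nat)).
Decompose option/1: tup3(U, T3, nat) ≐ tup3(tup3(tup3(nat, nat, string), option(nat), nat), tup3(nat, string, char), nat).
Decompose tup3/3: U ≐ tup3(tup3(nat, nat, string), option(nat), nat),  T3 ≐ tup3(nat, string, char),  nat ≐ nat.
Bind U := tup3(tup3(nat, nat, string), option(nat), nat); no other remaining equation mentions U. Substituting into the earlier bindings gives S := either(tup3(either(T3, tup3(tup3(nat, nat, string), option(nat), nat)), T3, int), either(tup3(tup3(nat, nat, string), option(nat), nat), nat)), S1 := either(T3, tup3(tup3(nat, nat, string), option(nat), nat)), T2 := tup3(tup3(nat, nat, string), option(nat), nat).
Bind T3 := tup3(nat, string, char); no other remaining equation mentions T3. Substituting into the earlier bindings gives S := either(tup3(either(tup3(nat, string, char), tup3(tup3(nat, nat, string), option(nat), nat)), tup3(nat, string, char), int), either(tup3(tup3(nat, nat, string), option(nat), nat), nat)), S1 := either(tup3(nat, string, char), tup3(tup3(nat, nat, string), option(nat), nat)).
Delete trivial equation nat ≐ nat.
No equations remain and no clash or occurs-check failure arose, so a unifier exists.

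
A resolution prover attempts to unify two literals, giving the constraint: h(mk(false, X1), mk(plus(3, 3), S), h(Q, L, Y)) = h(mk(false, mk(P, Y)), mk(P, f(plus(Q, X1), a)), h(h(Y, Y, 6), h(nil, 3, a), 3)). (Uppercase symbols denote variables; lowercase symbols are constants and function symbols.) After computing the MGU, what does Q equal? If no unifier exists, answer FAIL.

Decompose h/3: mk(false, X1) = mk(false, mk(P, Y)),  mk(plus(3, 3), S) = mk(P, f(plus(Q, X1), a)),  h(Q, L, Y) = h(h(Y, Y, 6), h(nil, 3, a), 3).
Decompose mk/2: false = false,  X1 = mk(P, Y).
Delete trivial equation false = false.
Bind X1 := mk(P, Y); substituting into the one remaining equation that mentions X1 gives: mk(plus(3, 3), S) = mk(P, f(plus(Q, mk(P, Y)), a)).
Decompose mk/2: plus(3, 3) = P,  S = f(plus(Q, mk(P, Y)), a).
Bind P := plus(3, 3); substituting into the one remaining equation that mentions P gives: S = f(plus(Q, mk(plus(3, 3), Y)), a). Substituting into the earlier binding gives X1 := mk(plus(3, 3), Y).
Bind S := f(plus(Q, mk(plus(3, 3), Y)), a); no other remaining equation mentions S.
Decompose h/3: Q = h(Y, Y, 6),  L = h(nil, 3, a),  Y = 3.
Bind Q := h(Y, Y, 6); no other remaining equation mentions Q. Substituting into the earlier binding gives S := f(plus(h(Y, Y, 6), mk(plus(3, 3), Y)), a).
Bind L := h(nil, 3, a); no other remaining equation mentions L.
Bind Y := 3. Substituting into the earlier bindings gives X1 := mk(plus(3, 3), 3), S := f(plus(h(3, 3, 6), mk(plus(3, 3), 3)), a), Q := h(3, 3, 6).
MGU = { X1 := mk(plus(3, 3), 3), P := plus(3, 3), S := f(plus(h(3, 3, 6), mk(plus(3, 3), 3)), a), Q := h(3, 3, 6), L := h(nil, 3, a), Y := 3 }, so Q := h(3, 3, 6).

h(3, 3, 6)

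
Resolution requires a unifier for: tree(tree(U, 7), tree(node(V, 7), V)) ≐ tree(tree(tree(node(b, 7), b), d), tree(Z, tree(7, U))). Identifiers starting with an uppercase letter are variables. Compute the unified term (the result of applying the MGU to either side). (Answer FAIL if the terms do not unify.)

Decompose tree/2: tree(U, 7) ≐ tree(tree(node(b, 7), b), d),  tree(node(V, 7), V) ≐ tree(Z, tree(7, U)).
Decompose tree/2: U ≐ tree(node(b, 7), b),  7 ≐ d.
Bind U := tree(node(b, 7), b); substituting into the one remaining equation that mentions U gives: tree(node(V, 7), V) ≐ tree(Z, tree(7, tree(node(b, 7), b))).
Clash: constants 7 and d differ; no unifier exists.

FAIL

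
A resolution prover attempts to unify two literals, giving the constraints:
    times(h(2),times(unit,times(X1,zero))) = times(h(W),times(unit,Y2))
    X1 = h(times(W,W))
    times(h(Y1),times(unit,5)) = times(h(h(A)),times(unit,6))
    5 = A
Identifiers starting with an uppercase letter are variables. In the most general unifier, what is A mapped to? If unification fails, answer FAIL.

FAIL

Decompose times/2: h(2) = h(W),  times(unit,times(X1,zero)) = times(unit,Y2).
Decompose h/1: 2 = W.
Bind W := 2; substituting into the one remaining equation that mentions W gives: X1 = h(times(2,2)).
Decompose times/2: unit = unit,  times(X1,zero) = Y2.
Delete trivial equation unit = unit.
Bind Y2 := times(X1,zero); no other remaining equation mentions Y2.
Bind X1 := h(times(2,2)); no other remaining equation mentions X1. Substituting into the earlier binding gives Y2 := times(h(times(2,2)),zero).
Decompose times/2: h(Y1) = h(h(A)),  times(unit,5) = times(unit,6).
Decompose h/1: Y1 = h(A).
Bind Y1 := h(A); no other remaining equation mentions Y1.
Decompose times/2: unit = unit,  5 = 6.
Delete trivial equation unit = unit.
Clash: constants 5 and 6 differ; no unifier exists.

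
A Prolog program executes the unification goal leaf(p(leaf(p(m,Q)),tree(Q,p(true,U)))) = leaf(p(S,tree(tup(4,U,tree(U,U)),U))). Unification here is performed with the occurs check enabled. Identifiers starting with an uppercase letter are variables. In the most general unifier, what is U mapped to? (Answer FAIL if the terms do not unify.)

Decompose leaf/1: p(leaf(p(m,Q)),tree(Q,p(true,U))) = p(S,tree(tup(4,U,tree(U,U)),U)).
Decompose p/2: leaf(p(m,Q)) = S,  tree(Q,p(true,U)) = tree(tup(4,U,tree(U,U)),U).
Bind S := leaf(p(m,Q)); no other remaining equation mentions S.
Decompose tree/2: Q = tup(4,U,tree(U,U)),  p(true,U) = U.
Bind Q := tup(4,U,tree(U,U)); no other remaining equation mentions Q. Substituting into the earlier binding gives S := leaf(p(m,tup(4,U,tree(U,U)))).
Occurs check fails: U occurs in p(true,U); the equation U = p(true,U) has no finite solution.

FAIL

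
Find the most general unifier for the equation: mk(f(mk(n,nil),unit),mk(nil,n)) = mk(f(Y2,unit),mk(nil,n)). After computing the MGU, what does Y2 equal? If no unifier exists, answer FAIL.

mk(n,nil)

Decompose mk/2: f(mk(n,nil),unit) = f(Y2,unit),  mk(nil,n) = mk(nil,n).
Decompose f/2: mk(n,nil) = Y2,  unit = unit.
Bind Y2 := mk(n,nil); no other remaining equation mentions Y2.
Delete trivial equation unit = unit.
Delete trivial equation mk(nil,n) = mk(nil,n).
MGU = { Y2 -> mk(n,nil) }, so Y2 -> mk(n,nil).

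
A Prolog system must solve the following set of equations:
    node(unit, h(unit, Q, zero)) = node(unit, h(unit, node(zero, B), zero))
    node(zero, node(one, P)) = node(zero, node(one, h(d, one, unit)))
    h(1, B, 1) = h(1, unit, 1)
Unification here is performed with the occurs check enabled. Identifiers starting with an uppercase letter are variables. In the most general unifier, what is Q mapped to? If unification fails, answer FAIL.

node(zero, unit)

Decompose node/2: unit = unit,  h(unit, Q, zero) = h(unit, node(zero, B), zero).
Delete trivial equation unit = unit.
Decompose h/3: unit = unit,  Q = node(zero, B),  zero = zero.
Delete trivial equation unit = unit.
Bind Q := node(zero, B); no other remaining equation mentions Q.
Delete trivial equation zero = zero.
Decompose node/2: zero = zero,  node(one, P) = node(one, h(d, one, unit)).
Delete trivial equation zero = zero.
Decompose node/2: one = one,  P = h(d, one, unit).
Delete trivial equation one = one.
Bind P := h(d, one, unit); no other remaining equation mentions P.
Decompose h/3: 1 = 1,  B = unit,  1 = 1.
Delete trivial equation 1 = 1.
Bind B := unit; no other remaining equation mentions B. Substituting into the earlier binding gives Q := node(zero, unit).
Delete trivial equation 1 = 1.
MGU = { Q ↦ node(zero, unit), P ↦ h(d, one, unit), B ↦ unit }, so Q ↦ node(zero, unit).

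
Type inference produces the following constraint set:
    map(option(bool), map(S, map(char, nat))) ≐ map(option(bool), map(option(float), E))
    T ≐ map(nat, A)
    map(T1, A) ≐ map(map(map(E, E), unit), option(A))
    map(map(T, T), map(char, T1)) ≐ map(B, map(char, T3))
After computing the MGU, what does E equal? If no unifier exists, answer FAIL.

FAIL

Decompose map/2: option(bool) ≐ option(bool),  map(S, map(char, nat)) ≐ map(option(float), E).
Delete trivial equation option(bool) ≐ option(bool).
Decompose map/2: S ≐ option(float),  map(char, nat) ≐ E.
Bind S := option(float); no other remaining equation mentions S.
Bind E := map(char, nat); substituting into the one remaining equation that mentions E gives: map(T1, A) ≐ map(map(map(map(char, nat), map(char, nat)), unit), option(A)).
Bind T := map(nat, A); substituting into the one remaining equation that mentions T gives: map(map(map(nat, A), map(nat, A)), map(char, T1)) ≐ map(B, map(char, T3)).
Decompose map/2: T1 ≐ map(map(map(char, nat), map(char, nat)), unit),  A ≐ option(A).
Bind T1 := map(map(map(char, nat), map(char, nat)), unit); substituting into the one remaining equation that mentions T1 gives: map(map(map(nat, A), map(nat, A)), map(char, map(map(map(char, nat), map(char, nat)), unit))) ≐ map(B, map(char, T3)).
Occurs check fails: A occurs in option(A); the equation A ≐ option(A) has no finite solution.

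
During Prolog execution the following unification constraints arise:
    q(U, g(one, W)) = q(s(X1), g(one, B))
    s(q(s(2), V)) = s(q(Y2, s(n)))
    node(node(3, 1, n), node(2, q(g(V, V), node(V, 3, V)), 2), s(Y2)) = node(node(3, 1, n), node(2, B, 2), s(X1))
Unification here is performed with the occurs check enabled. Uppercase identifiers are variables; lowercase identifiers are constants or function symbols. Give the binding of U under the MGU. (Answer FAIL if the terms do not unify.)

s(s(2))

Decompose q/2: U = s(X1),  g(one, W) = g(one, B).
Bind U := s(X1); no other remaining equation mentions U.
Decompose g/2: one = one,  W = B.
Delete trivial equation one = one.
Bind W := B; no other remaining equation mentions W.
Decompose s/1: q(s(2), V) = q(Y2, s(n)).
Decompose q/2: s(2) = Y2,  V = s(n).
Bind Y2 := s(2); substituting into the one remaining equation that mentions Y2 gives: node(node(3, 1, n), node(2, q(g(V, V), node(V, 3, V)), 2), s(s(2))) = node(node(3, 1, n), node(2, B, 2), s(X1)).
Bind V := s(n); substituting into the remaining equation gives: node(node(3, 1, n), node(2, q(g(s(n), s(n)), node(s(n), 3, s(n))), 2), s(s(2))) = node(node(3, 1, n), node(2, B, 2), s(X1)).
Decompose node/3: node(3, 1, n) = node(3, 1, n),  node(2, q(g(s(n), s(n)), node(s(n), 3, s(n))), 2) = node(2, B, 2),  s(s(2)) = s(X1).
Delete trivial equation node(3, 1, n) = node(3, 1, n).
Decompose node/3: 2 = 2,  q(g(s(n), s(n)), node(s(n), 3, s(n))) = B,  2 = 2.
Delete trivial equation 2 = 2.
Bind B := q(g(s(n), s(n)), node(s(n), 3, s(n))); no other remaining equation mentions B. Substituting into the earlier binding gives W := q(g(s(n), s(n)), node(s(n), 3, s(n))).
Delete trivial equation 2 = 2.
Decompose s/1: s(2) = X1.
Bind X1 := s(2). Substituting into the earlier binding gives U := s(s(2)).
MGU = { U -> s(s(2)), W -> q(g(s(n), s(n)), node(s(n), 3, s(n))), Y2 -> s(2), V -> s(n), B -> q(g(s(n), s(n)), node(s(n), 3, s(n))), X1 -> s(2) }, so U -> s(s(2)).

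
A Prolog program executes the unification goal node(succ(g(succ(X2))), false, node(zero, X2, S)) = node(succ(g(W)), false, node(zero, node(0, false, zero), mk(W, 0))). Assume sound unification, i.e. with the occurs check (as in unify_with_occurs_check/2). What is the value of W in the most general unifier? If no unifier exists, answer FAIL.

Decompose node/3: succ(g(succ(X2))) = succ(g(W)),  false = false,  node(zero, X2, S) = node(zero, node(0, false, zero), mk(W, 0)).
Decompose succ/1: g(succ(X2)) = g(W).
Decompose g/1: succ(X2) = W.
Bind W := succ(X2); substituting into the one remaining equation that mentions W gives: node(zero, X2, S) = node(zero, node(0, false, zero), mk(succ(X2), 0)).
Delete trivial equation false = false.
Decompose node/3: zero = zero,  X2 = node(0, false, zero),  S = mk(succ(X2), 0).
Delete trivial equation zero = zero.
Bind X2 := node(0, false, zero); substituting into the remaining equation gives: S = mk(succ(node(0, false, zero)), 0). Substituting into the earlier binding gives W := succ(node(0, false, zero)).
Bind S := mk(succ(node(0, false, zero)), 0).
MGU = { W -> succ(node(0, false, zero)), X2 -> node(0, false, zero), S -> mk(succ(node(0, false, zero)), 0) }, so W -> succ(node(0, false, zero)).

succ(node(0, false, zero))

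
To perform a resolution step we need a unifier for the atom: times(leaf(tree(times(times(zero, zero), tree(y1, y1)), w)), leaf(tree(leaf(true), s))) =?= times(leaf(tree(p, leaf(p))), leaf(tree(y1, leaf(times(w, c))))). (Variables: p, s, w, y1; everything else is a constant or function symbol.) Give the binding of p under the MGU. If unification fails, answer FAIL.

Decompose times/2: leaf(tree(times(times(zero, zero), tree(y1, y1)), w)) =?= leaf(tree(p, leaf(p))),  leaf(tree(leaf(true), s)) =?= leaf(tree(y1, leaf(times(w, c)))).
Decompose leaf/1: tree(times(times(zero, zero), tree(y1, y1)), w) =?= tree(p, leaf(p)).
Decompose tree/2: times(times(zero, zero), tree(y1, y1)) =?= p,  w =?= leaf(p).
Bind p := times(times(zero, zero), tree(y1, y1)); substituting into the one remaining equation that mentions p gives: w =?= leaf(times(times(zero, zero), tree(y1, y1))).
Bind w := leaf(times(times(zero, zero), tree(y1, y1))); substituting into the remaining equation gives: leaf(tree(leaf(true), s)) =?= leaf(tree(y1, leaf(times(leaf(times(times(zero, zero), tree(y1, y1))), c)))).
Decompose leaf/1: tree(leaf(true), s) =?= tree(y1, leaf(times(leaf(times(times(zero, zero), tree(y1, y1))), c))).
Decompose tree/2: leaf(true) =?= y1,  s =?= leaf(times(leaf(times(times(zero, zero), tree(y1, y1))), c)).
Bind y1 := leaf(true); substituting into the remaining equation gives: s =?= leaf(times(leaf(times(times(zero, zero), tree(leaf(true), leaf(true)))), c)). Substituting into the earlier bindings gives p := times(times(zero, zero), tree(leaf(true), leaf(true))), w := leaf(times(times(zero, zero), tree(leaf(true), leaf(true)))).
Bind s := leaf(times(leaf(times(times(zero, zero), tree(leaf(true), leaf(true)))), c)).
MGU = { p := times(times(zero, zero), tree(leaf(true), leaf(true))), w := leaf(times(times(zero, zero), tree(leaf(true), leaf(true)))), y1 := leaf(true), s := leaf(times(leaf(times(times(zero, zero), tree(leaf(true), leaf(true)))), c)) }, so p := times(times(zero, zero), tree(leaf(true), leaf(true))).

times(times(zero, zero), tree(leaf(true), leaf(true)))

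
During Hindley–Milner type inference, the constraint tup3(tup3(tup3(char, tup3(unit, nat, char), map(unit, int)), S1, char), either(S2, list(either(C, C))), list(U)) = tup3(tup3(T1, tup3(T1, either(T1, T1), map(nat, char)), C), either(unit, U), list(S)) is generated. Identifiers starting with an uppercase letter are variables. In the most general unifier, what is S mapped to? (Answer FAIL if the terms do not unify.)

list(either(char, char))

Decompose tup3/3: tup3(tup3(char, tup3(unit, nat, char), map(unit, int)), S1, char) = tup3(T1, tup3(T1, either(T1, T1), map(nat, char)), C),  either(S2, list(either(C, C))) = either(unit, U),  list(U) = list(S).
Decompose tup3/3: tup3(char, tup3(unit, nat, char), map(unit, int)) = T1,  S1 = tup3(T1, either(T1, T1), map(nat, char)),  char = C.
Bind T1 := tup3(char, tup3(unit, nat, char), map(unit, int)); substituting into the one remaining equation that mentions T1 gives: S1 = tup3(tup3(char, tup3(unit, nat, char), map(unit, int)), either(tup3(char, tup3(unit, nat, char), map(unit, int)), tup3(char, tup3(unit, nat, char), map(unit, int))), map(nat, char)).
Bind S1 := tup3(tup3(char, tup3(unit, nat, char), map(unit, int)), either(tup3(char, tup3(unit, nat, char), map(unit, int)), tup3(char, tup3(unit, nat, char), map(unit, int))), map(nat, char)); no other remaining equation mentions S1.
Bind C := char; substituting into the one remaining equation that mentions C gives: either(S2, list(either(char, char))) = either(unit, U).
Decompose either/2: S2 = unit,  list(either(char, char)) = U.
Bind S2 := unit; no other remaining equation mentions S2.
Bind U := list(either(char, char)); substituting into the remaining equation gives: list(list(either(char, char))) = list(S).
Decompose list/1: list(either(char, char)) = S.
Bind S := list(either(char, char)).
MGU = { T1 ↦ tup3(char, tup3(unit, nat, char), map(unit, int)), S1 ↦ tup3(tup3(char, tup3(unit, nat, char), map(unit, int)), either(tup3(char, tup3(unit, nat, char), map(unit, int)), tup3(char, tup3(unit, nat, char), map(unit, int))), map(nat, char)), C ↦ char, S2 ↦ unit, U ↦ list(either(char, char)), S ↦ list(either(char, char)) }, so S ↦ list(either(char, char)).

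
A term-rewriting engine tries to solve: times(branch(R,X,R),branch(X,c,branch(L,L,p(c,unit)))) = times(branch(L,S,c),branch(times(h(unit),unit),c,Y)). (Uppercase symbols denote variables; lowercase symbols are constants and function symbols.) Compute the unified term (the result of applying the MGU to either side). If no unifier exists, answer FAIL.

times(branch(c,times(h(unit),unit),c),branch(times(h(unit),unit),c,branch(c,c,p(c,unit))))

Decompose times/2: branch(R,X,R) = branch(L,S,c),  branch(X,c,branch(L,L,p(c,unit))) = branch(times(h(unit),unit),c,Y).
Decompose branch/3: R = L,  X = S,  R = c.
Bind R := L; substituting into the one remaining equation that mentions R gives: L = c.
Bind X := S; substituting into the one remaining equation that mentions X gives: branch(S,c,branch(L,L,p(c,unit))) = branch(times(h(unit),unit),c,Y).
Bind L := c; substituting into the remaining equation gives: branch(S,c,branch(c,c,p(c,unit))) = branch(times(h(unit),unit),c,Y). Substituting into the earlier binding gives R := c.
Decompose branch/3: S = times(h(unit),unit),  c = c,  branch(c,c,p(c,unit)) = Y.
Bind S := times(h(unit),unit); no other remaining equation mentions S. Substituting into the earlier binding gives X := times(h(unit),unit).
Delete trivial equation c = c.
Bind Y := branch(c,c,p(c,unit)).
Applying the MGU to either side gives times(branch(c,times(h(unit),unit),c),branch(times(h(unit),unit),c,branch(c,c,p(c,unit)))).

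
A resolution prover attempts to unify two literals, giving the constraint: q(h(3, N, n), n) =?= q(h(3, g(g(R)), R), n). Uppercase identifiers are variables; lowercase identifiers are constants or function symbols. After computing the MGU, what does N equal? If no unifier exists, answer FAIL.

Decompose q/2: h(3, N, n) =?= h(3, g(g(R)), R),  n =?= n.
Decompose h/3: 3 =?= 3,  N =?= g(g(R)),  n =?= R.
Delete trivial equation 3 =?= 3.
Bind N := g(g(R)); no other remaining equation mentions N.
Bind R := n; no other remaining equation mentions R. Substituting into the earlier binding gives N := g(g(n)).
Delete trivial equation n =?= n.
MGU = { N := g(g(n)), R := n }, so N := g(g(n)).

g(g(n))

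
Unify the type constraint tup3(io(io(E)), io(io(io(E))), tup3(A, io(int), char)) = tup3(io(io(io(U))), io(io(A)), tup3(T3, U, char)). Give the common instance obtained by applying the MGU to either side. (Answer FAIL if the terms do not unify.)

Decompose tup3/3: io(io(E)) = io(io(io(U))),  io(io(io(E))) = io(io(A)),  tup3(A, io(int), char) = tup3(T3, U, char).
Decompose io/1: io(E) = io(io(U)).
Decompose io/1: E = io(U).
Bind E := io(U); substituting into the one remaining equation that mentions E gives: io(io(io(io(U)))) = io(io(A)).
Decompose io/1: io(io(io(U))) = io(A).
Decompose io/1: io(io(U)) = A.
Bind A := io(io(U)); substituting into the remaining equation gives: tup3(io(io(U)), io(int), char) = tup3(T3, U, char).
Decompose tup3/3: io(io(U)) = T3,  io(int) = U,  char = char.
Bind T3 := io(io(U)); no other remaining equation mentions T3.
Bind U := io(int); no other remaining equation mentions U. Substituting into the earlier bindings gives E := io(io(int)), A := io(io(io(int))), T3 := io(io(io(int))).
Delete trivial equation char = char.
Applying the MGU to either side gives tup3(io(io(io(io(int)))), io(io(io(io(io(int))))), tup3(io(io(io(int))), io(int), char)).

tup3(io(io(io(io(int)))), io(io(io(io(io(int))))), tup3(io(io(io(int))), io(int), char))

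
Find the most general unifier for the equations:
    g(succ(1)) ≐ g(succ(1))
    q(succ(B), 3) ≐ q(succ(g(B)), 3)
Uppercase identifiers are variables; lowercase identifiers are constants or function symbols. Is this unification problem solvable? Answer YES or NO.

NO

Delete trivial equation g(succ(1)) ≐ g(succ(1)).
Decompose q/2: succ(B) ≐ succ(g(B)),  3 ≐ 3.
Decompose succ/1: B ≐ g(B).
Occurs check fails: B occurs in g(B); the equation B ≐ g(B) has no finite solution.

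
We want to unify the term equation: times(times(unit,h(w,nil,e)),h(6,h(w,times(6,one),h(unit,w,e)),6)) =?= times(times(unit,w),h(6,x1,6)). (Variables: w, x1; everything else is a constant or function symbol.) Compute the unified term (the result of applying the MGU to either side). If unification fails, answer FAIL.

Decompose times/2: times(unit,h(w,nil,e)) =?= times(unit,w),  h(6,h(w,times(6,one),h(unit,w,e)),6) =?= h(6,x1,6).
Decompose times/2: unit =?= unit,  h(w,nil,e) =?= w.
Delete trivial equation unit =?= unit.
Occurs check fails: w occurs in h(w,nil,e); the equation w =?= h(w,nil,e) has no finite solution.

FAIL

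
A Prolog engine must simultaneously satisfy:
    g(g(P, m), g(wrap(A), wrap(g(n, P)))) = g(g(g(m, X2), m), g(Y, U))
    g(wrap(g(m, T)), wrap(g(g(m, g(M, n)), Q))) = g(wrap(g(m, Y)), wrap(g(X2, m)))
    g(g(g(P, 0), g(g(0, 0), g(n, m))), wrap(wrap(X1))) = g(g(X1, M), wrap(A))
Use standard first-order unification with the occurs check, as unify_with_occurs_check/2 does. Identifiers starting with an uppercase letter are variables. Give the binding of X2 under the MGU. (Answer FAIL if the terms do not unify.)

g(m, g(g(g(0, 0), g(n, m)), n))

Decompose g/2: g(P, m) = g(g(m, X2), m),  g(wrap(A), wrap(g(n, P))) = g(Y, U).
Decompose g/2: P = g(m, X2),  m = m.
Bind P := g(m, X2); substituting into the 2 remaining equations that mention P gives: g(wrap(A), wrap(g(n, g(m, X2)))) = g(Y, U),  g(g(g(g(m, X2), 0), g(g(0, 0), g(n, m))), wrap(wrap(X1))) = g(g(X1, M), wrap(A)).
Delete trivial equation m = m.
Decompose g/2: wrap(A) = Y,  wrap(g(n, g(m, X2))) = U.
Bind Y := wrap(A); substituting into the one remaining equation that mentions Y gives: g(wrap(g(m, T)), wrap(g(g(m, g(M, n)), Q))) = g(wrap(g(m, wrap(A))), wrap(g(X2, m))).
Bind U := wrap(g(n, g(m, X2))); no other remaining equation mentions U.
Decompose g/2: wrap(g(m, T)) = wrap(g(m, wrap(A))),  wrap(g(g(m, g(M, n)), Q)) = wrap(g(X2, m)).
Decompose wrap/1: g(m, T) = g(m, wrap(A)).
Decompose g/2: m = m,  T = wrap(A).
Delete trivial equation m = m.
Bind T := wrap(A); no other remaining equation mentions T.
Decompose wrap/1: g(g(m, g(M, n)), Q) = g(X2, m).
Decompose g/2: g(m, g(M, n)) = X2,  Q = m.
Bind X2 := g(m, g(M, n)); substituting into the one remaining equation that mentions X2 gives: g(g(g(g(m, g(m, g(M, n))), 0), g(g(0, 0), g(n, m))), wrap(wrap(X1))) = g(g(X1, M), wrap(A)). Substituting into the earlier bindings gives P := g(m, g(m, g(M, n))), U := wrap(g(n, g(m, g(m, g(M, n))))).
Bind Q := m; no other remaining equation mentions Q.
Decompose g/2: g(g(g(m, g(m, g(M, n))), 0), g(g(0, 0), g(n, m))) = g(X1, M),  wrap(wrap(X1)) = wrap(A).
Decompose g/2: g(g(m, g(m, g(M, n))), 0) = X1,  g(g(0, 0), g(n, m)) = M.
Bind X1 := g(g(m, g(m, g(M, n))), 0); substituting into the one remaining equation that mentions X1 gives: wrap(wrap(g(g(m, g(m, g(M, n))), 0))) = wrap(A).
Bind M := g(g(0, 0), g(n, m)); substituting into the remaining equation gives: wrap(wrap(g(g(m, g(m, g(g(g(0, 0), g(n, m)), n))), 0))) = wrap(A). Substituting into the earlier bindings gives P := g(m, g(m, g(g(g(0, 0), g(n, m)), n))), U := wrap(g(n, g(m, g(m, g(g(g(0, 0), g(n, m)), n))))), X2 := g(m, g(g(g(0, 0), g(n, m)), n)), X1 := g(g(m, g(m, g(g(g(0, 0), g(n, m)), n))), 0).
Decompose wrap/1: wrap(g(g(m, g(m, g(g(g(0, 0), g(n, m)), n))), 0)) = A.
Bind A := wrap(g(g(m, g(m, g(g(g(0, 0), g(n, m)), n))), 0)). Substituting into the earlier bindings gives Y := wrap(wrap(g(g(m, g(m, g(g(g(0, 0), g(n, m)), n))), 0))), T := wrap(wrap(g(g(m, g(m, g(g(g(0, 0), g(n, m)), n))), 0))).
MGU = { P = g(m, g(m, g(g(g(0, 0), g(n, m)), n))), Y = wrap(wrap(g(g(m, g(m, g(g(g(0, 0), g(n, m)), n))), 0))), U = wrap(g(n, g(m, g(m, g(g(g(0, 0), g(n, m)), n))))), T = wrap(wrap(g(g(m, g(m, g(g(g(0, 0), g(n, m)), n))), 0))), X2 = g(m, g(g(g(0, 0), g(n, m)), n)), Q = m, X1 = g(g(m, g(m, g(g(g(0, 0), g(n, m)), n))), 0), M = g(g(0, 0), g(n, m)), A = wrap(g(g(m, g(m, g(g(g(0, 0), g(n, m)), n))), 0)) }, so X2 = g(m, g(g(g(0, 0), g(n, m)), n)).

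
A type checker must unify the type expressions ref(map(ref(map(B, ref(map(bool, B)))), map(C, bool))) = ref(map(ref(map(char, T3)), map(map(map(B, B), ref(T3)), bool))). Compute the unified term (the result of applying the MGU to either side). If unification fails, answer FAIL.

ref(map(ref(map(char, ref(map(bool, char)))), map(map(map(char, char), ref(ref(map(bool, char)))), bool)))

Decompose ref/1: map(ref(map(B, ref(map(bool, B)))), map(C, bool)) = map(ref(map(char, T3)), map(map(map(B, B), ref(T3)), bool)).
Decompose map/2: ref(map(B, ref(map(bool, B)))) = ref(map(char, T3)),  map(C, bool) = map(map(map(B, B), ref(T3)), bool).
Decompose ref/1: map(B, ref(map(bool, B))) = map(char, T3).
Decompose map/2: B = char,  ref(map(bool, B)) = T3.
Bind B := char; substituting into the remaining equations gives: ref(map(bool, char)) = T3,  map(C, bool) = map(map(map(char, char), ref(T3)), bool).
Bind T3 := ref(map(bool, char)); substituting into the remaining equation gives: map(C, bool) = map(map(map(char, char), ref(ref(map(bool, char)))), bool).
Decompose map/2: C = map(map(char, char), ref(ref(map(bool, char)))),  bool = bool.
Bind C := map(map(char, char), ref(ref(map(bool, char)))); no other remaining equation mentions C.
Delete trivial equation bool = bool.
Applying the MGU to either side gives ref(map(ref(map(char, ref(map(bool, char)))), map(map(map(char, char), ref(ref(map(bool, char)))), bool))).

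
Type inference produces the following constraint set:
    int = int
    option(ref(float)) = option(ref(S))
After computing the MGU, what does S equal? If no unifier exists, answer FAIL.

Delete trivial equation int = int.
Decompose option/1: ref(float) = ref(S).
Decompose ref/1: float = S.
Bind S := float.
MGU = { S ↦ float }, so S ↦ float.

float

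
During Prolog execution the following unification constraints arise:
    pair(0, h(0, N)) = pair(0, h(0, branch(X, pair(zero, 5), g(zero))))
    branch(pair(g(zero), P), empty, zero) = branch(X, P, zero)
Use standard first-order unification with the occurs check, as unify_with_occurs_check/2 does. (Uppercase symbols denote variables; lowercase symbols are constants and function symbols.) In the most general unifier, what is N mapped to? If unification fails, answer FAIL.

branch(pair(g(zero), empty), pair(zero, 5), g(zero))

Decompose pair/2: 0 = 0,  h(0, N) = h(0, branch(X, pair(zero, 5), g(zero))).
Delete trivial equation 0 = 0.
Decompose h/2: 0 = 0,  N = branch(X, pair(zero, 5), g(zero)).
Delete trivial equation 0 = 0.
Bind N := branch(X, pair(zero, 5), g(zero)); no other remaining equation mentions N.
Decompose branch/3: pair(g(zero), P) = X,  empty = P,  zero = zero.
Bind X := pair(g(zero), P); no other remaining equation mentions X. Substituting into the earlier binding gives N := branch(pair(g(zero), P), pair(zero, 5), g(zero)).
Bind P := empty; no other remaining equation mentions P. Substituting into the earlier bindings gives N := branch(pair(g(zero), empty), pair(zero, 5), g(zero)), X := pair(g(zero), empty).
Delete trivial equation zero = zero.
MGU = { N = branch(pair(g(zero), empty), pair(zero, 5), g(zero)), X = pair(g(zero), empty), P = empty }, so N = branch(pair(g(zero), empty), pair(zero, 5), g(zero)).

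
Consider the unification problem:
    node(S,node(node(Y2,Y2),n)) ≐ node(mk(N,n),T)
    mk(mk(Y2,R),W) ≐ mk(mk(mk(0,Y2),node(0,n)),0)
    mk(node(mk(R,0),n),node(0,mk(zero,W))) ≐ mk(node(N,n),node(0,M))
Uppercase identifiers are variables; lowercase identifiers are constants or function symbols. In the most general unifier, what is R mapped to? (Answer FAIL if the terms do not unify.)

FAIL

Decompose node/2: S ≐ mk(N,n),  node(node(Y2,Y2),n) ≐ T.
Bind S := mk(N,n); no other remaining equation mentions S.
Bind T := node(node(Y2,Y2),n); no other remaining equation mentions T.
Decompose mk/2: mk(Y2,R) ≐ mk(mk(0,Y2),node(0,n)),  W ≐ 0.
Decompose mk/2: Y2 ≐ mk(0,Y2),  R ≐ node(0,n).
Occurs check fails: Y2 occurs in mk(0,Y2); the equation Y2 ≐ mk(0,Y2) has no finite solution.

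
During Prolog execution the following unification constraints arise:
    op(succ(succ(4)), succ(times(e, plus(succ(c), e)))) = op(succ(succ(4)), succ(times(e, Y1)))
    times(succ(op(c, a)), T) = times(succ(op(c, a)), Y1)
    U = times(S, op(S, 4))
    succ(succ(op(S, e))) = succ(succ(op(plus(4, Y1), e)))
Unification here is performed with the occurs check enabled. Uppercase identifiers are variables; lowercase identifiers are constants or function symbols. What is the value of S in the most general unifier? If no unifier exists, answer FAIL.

Decompose op/2: succ(succ(4)) = succ(succ(4)),  succ(times(e, plus(succ(c), e))) = succ(times(e, Y1)).
Delete trivial equation succ(succ(4)) = succ(succ(4)).
Decompose succ/1: times(e, plus(succ(c), e)) = times(e, Y1).
Decompose times/2: e = e,  plus(succ(c), e) = Y1.
Delete trivial equation e = e.
Bind Y1 := plus(succ(c), e); substituting into the 2 remaining equations that mention Y1 gives: times(succ(op(c, a)), T) = times(succ(op(c, a)), plus(succ(c), e)),  succ(succ(op(S, e))) = succ(succ(op(plus(4, plus(succ(c), e)), e))).
Decompose times/2: succ(op(c, a)) = succ(op(c, a)),  T = plus(succ(c), e).
Delete trivial equation succ(op(c, a)) = succ(op(c, a)).
Bind T := plus(succ(c), e); no other remaining equation mentions T.
Bind U := times(S, op(S, 4)); no other remaining equation mentions U.
Decompose succ/1: succ(op(S, e)) = succ(op(plus(4, plus(succ(c), e)), e)).
Decompose succ/1: op(S, e) = op(plus(4, plus(succ(c), e)), e).
Decompose op/2: S = plus(4, plus(succ(c), e)),  e = e.
Bind S := plus(4, plus(succ(c), e)); no other remaining equation mentions S. Substituting into the earlier binding gives U := times(plus(4, plus(succ(c), e)), op(plus(4, plus(succ(c), e)), 4)).
Delete trivial equation e = e.
MGU = { Y1 ↦ plus(succ(c), e), T ↦ plus(succ(c), e), U ↦ times(plus(4, plus(succ(c), e)), op(plus(4, plus(succ(c), e)), 4)), S ↦ plus(4, plus(succ(c), e)) }, so S ↦ plus(4, plus(succ(c), e)).

plus(4, plus(succ(c), e))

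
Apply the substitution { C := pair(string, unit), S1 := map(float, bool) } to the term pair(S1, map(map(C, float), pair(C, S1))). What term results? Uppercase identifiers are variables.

Replace each occurrence of C with pair(string, unit).
Replace each occurrence of S1 with map(float, bool).
Result: pair(map(float, bool), map(map(pair(string, unit), float), pair(pair(string, unit), map(float, bool)))).

pair(map(float, bool), map(map(pair(string, unit), float), pair(pair(string, unit), map(float, bool))))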